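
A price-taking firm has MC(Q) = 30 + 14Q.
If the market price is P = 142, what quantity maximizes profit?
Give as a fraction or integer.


In perfect competition, profit is maximized where P = MC.
142 = 30 + 14Q
112 = 14Q
Q* = 112/14 = 8

8


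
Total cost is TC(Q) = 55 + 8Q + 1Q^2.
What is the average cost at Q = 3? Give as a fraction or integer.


TC(3) = 55 + 8*3 + 1*3^2
TC(3) = 55 + 24 + 9 = 88
AC = TC/Q = 88/3 = 88/3

88/3


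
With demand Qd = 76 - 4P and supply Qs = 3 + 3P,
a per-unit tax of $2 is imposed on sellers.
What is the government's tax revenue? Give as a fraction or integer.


With tax on sellers, new supply: Qs' = 3 + 3(P - 2)
= 3P - 3
New equilibrium quantity:
Q_new = 216/7
Tax revenue = tax * Q_new = 2 * 216/7 = 432/7

432/7


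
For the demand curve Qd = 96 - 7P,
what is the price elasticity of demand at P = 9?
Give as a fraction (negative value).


dQ/dP = -7
At P = 9: Q = 96 - 7*9 = 33
E = (dQ/dP)(P/Q) = (-7)(9/33) = -21/11

-21/11


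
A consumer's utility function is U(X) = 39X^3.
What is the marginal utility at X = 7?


MU = dU/dX = 39*3*X^(3-1)
MU = 117*X^2
At X = 7:
MU = 117 * 7^2
MU = 117 * 49 = 5733

5733


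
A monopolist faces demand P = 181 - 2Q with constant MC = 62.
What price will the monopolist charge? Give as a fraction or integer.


MR = 181 - 4Q
Set MR = MC: 181 - 4Q = 62
Q* = 119/4
Substitute into demand:
P* = 181 - 2*119/4 = 243/2

243/2


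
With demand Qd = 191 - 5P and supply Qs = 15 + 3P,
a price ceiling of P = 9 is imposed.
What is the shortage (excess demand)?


At P = 9:
Qd = 191 - 5*9 = 146
Qs = 15 + 3*9 = 42
Shortage = Qd - Qs = 146 - 42 = 104

104


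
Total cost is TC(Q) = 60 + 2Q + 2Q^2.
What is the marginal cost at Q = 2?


MC = dTC/dQ = 2 + 2*2*Q
At Q = 2:
MC = 2 + 4*2
MC = 2 + 8 = 10

10


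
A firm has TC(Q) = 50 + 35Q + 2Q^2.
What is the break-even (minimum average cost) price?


AC(Q) = 50/Q + 35 + 2Q
To minimize: dAC/dQ = -50/Q^2 + 2 = 0
Q^2 = 50/2 = 25
Q* = 5
Min AC = 50/5 + 35 + 2*5
Min AC = 10 + 35 + 10 = 55

55


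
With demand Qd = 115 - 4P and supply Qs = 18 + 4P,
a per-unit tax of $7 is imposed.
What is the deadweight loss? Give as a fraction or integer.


Pre-tax equilibrium quantity: Q* = 133/2
Post-tax equilibrium quantity: Q_tax = 105/2
Reduction in quantity: Q* - Q_tax = 14
DWL = (1/2) * tax * (Q* - Q_tax)
DWL = (1/2) * 7 * 14 = 49

49


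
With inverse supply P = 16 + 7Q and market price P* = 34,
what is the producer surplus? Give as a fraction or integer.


Minimum supply price (at Q=0): P_min = 16
Quantity supplied at P* = 34:
Q* = (34 - 16)/7 = 18/7
PS = (1/2) * Q* * (P* - P_min)
PS = (1/2) * 18/7 * (34 - 16)
PS = (1/2) * 18/7 * 18 = 162/7

162/7


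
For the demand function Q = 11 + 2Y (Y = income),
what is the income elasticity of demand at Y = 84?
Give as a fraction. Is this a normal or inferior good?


dQ/dY = 2
At Y = 84: Q = 11 + 2*84 = 179
Ey = (dQ/dY)(Y/Q) = 2 * 84 / 179 = 168/179
Since Ey > 0, this is a normal good.

168/179 (normal good)


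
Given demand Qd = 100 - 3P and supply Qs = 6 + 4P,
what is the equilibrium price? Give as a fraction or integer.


At equilibrium, Qd = Qs.
100 - 3P = 6 + 4P
100 - 6 = 3P + 4P
94 = 7P
P* = 94/7 = 94/7

94/7


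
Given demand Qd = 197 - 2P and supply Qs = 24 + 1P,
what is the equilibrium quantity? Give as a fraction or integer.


First find equilibrium price:
197 - 2P = 24 + 1P
P* = 173/3 = 173/3
Then substitute into demand:
Q* = 197 - 2 * 173/3 = 245/3

245/3


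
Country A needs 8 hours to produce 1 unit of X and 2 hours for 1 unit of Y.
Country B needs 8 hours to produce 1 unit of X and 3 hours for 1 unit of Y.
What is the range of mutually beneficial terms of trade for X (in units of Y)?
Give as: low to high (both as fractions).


Opportunity cost of X for Country A = hours_X / hours_Y = 8/2 = 4 units of Y
Opportunity cost of X for Country B = hours_X / hours_Y = 8/3 = 8/3 units of Y
Terms of trade must be between the two opportunity costs.
Range: 8/3 to 4

8/3 to 4


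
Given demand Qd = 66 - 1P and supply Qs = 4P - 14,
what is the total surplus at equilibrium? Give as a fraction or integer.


Find equilibrium: 66 - 1P = 4P - 14
66 + 14 = 5P
P* = 80/5 = 16
Q* = 4*16 - 14 = 50
Inverse demand: P = 66 - Q/1, so P_max = 66
Inverse supply: P = 7/2 + Q/4, so P_min = 7/2
CS = (1/2) * 50 * (66 - 16) = 1250
PS = (1/2) * 50 * (16 - 7/2) = 625/2
TS = CS + PS = 1250 + 625/2 = 3125/2

3125/2


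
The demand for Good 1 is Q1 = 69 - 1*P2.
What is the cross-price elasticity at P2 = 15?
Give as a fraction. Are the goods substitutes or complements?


dQ1/dP2 = -1
At P2 = 15: Q1 = 69 - 1*15 = 54
Exy = (dQ1/dP2)(P2/Q1) = -1 * 15 / 54 = -5/18
Since Exy < 0, the goods are complements.

-5/18 (complements)


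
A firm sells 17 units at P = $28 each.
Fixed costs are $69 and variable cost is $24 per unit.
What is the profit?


Total Revenue = P * Q = 28 * 17 = $476
Total Cost = FC + VC*Q = 69 + 24*17 = $477
Profit = TR - TC = 476 - 477 = $-1

$-1


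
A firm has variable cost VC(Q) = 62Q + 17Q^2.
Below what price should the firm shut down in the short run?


AVC(Q) = VC(Q)/Q = 62 + 17Q
AVC is increasing in Q, so minimum AVC is at Q -> 0+.
Min AVC = 62
The firm should shut down if P < 62.

62


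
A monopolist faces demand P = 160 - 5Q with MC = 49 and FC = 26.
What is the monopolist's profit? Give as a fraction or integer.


MR = MC: 160 - 10Q = 49
Q* = 111/10
P* = 160 - 5*111/10 = 209/2
Profit = (P* - MC)*Q* - FC
= (209/2 - 49)*111/10 - 26
= 111/2*111/10 - 26
= 12321/20 - 26 = 11801/20

11801/20


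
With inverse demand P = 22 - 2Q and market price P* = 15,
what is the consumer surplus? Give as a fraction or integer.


Maximum willingness to pay (at Q=0): P_max = 22
Quantity demanded at P* = 15:
Q* = (22 - 15)/2 = 7/2
CS = (1/2) * Q* * (P_max - P*)
CS = (1/2) * 7/2 * (22 - 15)
CS = (1/2) * 7/2 * 7 = 49/4

49/4


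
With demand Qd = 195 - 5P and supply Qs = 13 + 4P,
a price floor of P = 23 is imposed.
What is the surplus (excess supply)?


At P = 23:
Qd = 195 - 5*23 = 80
Qs = 13 + 4*23 = 105
Surplus = Qs - Qd = 105 - 80 = 25

25


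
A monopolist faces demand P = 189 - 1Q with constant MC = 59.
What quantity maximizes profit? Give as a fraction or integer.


TR = P*Q = (189 - 1Q)Q = 189Q - 1Q^2
MR = dTR/dQ = 189 - 2Q
Set MR = MC:
189 - 2Q = 59
130 = 2Q
Q* = 130/2 = 65

65


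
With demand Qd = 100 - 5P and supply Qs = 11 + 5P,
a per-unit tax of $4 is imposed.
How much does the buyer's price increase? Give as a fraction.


With a per-unit tax, the buyer's price increase depends on relative slopes.
Supply slope: d = 5, Demand slope: b = 5
Buyer's price increase = d * tax / (b + d)
= 5 * 4 / (5 + 5)
= 20 / 10 = 2

2


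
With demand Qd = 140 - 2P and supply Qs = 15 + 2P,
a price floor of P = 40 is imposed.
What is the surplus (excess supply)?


At P = 40:
Qd = 140 - 2*40 = 60
Qs = 15 + 2*40 = 95
Surplus = Qs - Qd = 95 - 60 = 35

35


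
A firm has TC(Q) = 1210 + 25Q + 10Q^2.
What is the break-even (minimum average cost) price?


AC(Q) = 1210/Q + 25 + 10Q
To minimize: dAC/dQ = -1210/Q^2 + 10 = 0
Q^2 = 1210/10 = 121
Q* = 11
Min AC = 1210/11 + 25 + 10*11
Min AC = 110 + 25 + 110 = 245

245


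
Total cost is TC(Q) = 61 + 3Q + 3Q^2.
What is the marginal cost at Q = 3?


MC = dTC/dQ = 3 + 2*3*Q
At Q = 3:
MC = 3 + 6*3
MC = 3 + 18 = 21

21


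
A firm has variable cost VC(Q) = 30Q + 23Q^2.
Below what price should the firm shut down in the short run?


AVC(Q) = VC(Q)/Q = 30 + 23Q
AVC is increasing in Q, so minimum AVC is at Q -> 0+.
Min AVC = 30
The firm should shut down if P < 30.

30


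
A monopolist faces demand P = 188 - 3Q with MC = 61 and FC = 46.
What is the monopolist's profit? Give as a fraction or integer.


MR = MC: 188 - 6Q = 61
Q* = 127/6
P* = 188 - 3*127/6 = 249/2
Profit = (P* - MC)*Q* - FC
= (249/2 - 61)*127/6 - 46
= 127/2*127/6 - 46
= 16129/12 - 46 = 15577/12

15577/12


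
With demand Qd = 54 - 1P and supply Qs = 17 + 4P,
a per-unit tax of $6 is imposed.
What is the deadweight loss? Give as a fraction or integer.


Pre-tax equilibrium quantity: Q* = 233/5
Post-tax equilibrium quantity: Q_tax = 209/5
Reduction in quantity: Q* - Q_tax = 24/5
DWL = (1/2) * tax * (Q* - Q_tax)
DWL = (1/2) * 6 * 24/5 = 72/5

72/5


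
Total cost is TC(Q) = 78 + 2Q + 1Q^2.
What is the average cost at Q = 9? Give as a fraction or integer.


TC(9) = 78 + 2*9 + 1*9^2
TC(9) = 78 + 18 + 81 = 177
AC = TC/Q = 177/9 = 59/3

59/3


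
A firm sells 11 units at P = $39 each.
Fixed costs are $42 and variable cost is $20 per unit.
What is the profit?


Total Revenue = P * Q = 39 * 11 = $429
Total Cost = FC + VC*Q = 42 + 20*11 = $262
Profit = TR - TC = 429 - 262 = $167

$167


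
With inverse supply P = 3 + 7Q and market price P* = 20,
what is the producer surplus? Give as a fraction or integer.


Minimum supply price (at Q=0): P_min = 3
Quantity supplied at P* = 20:
Q* = (20 - 3)/7 = 17/7
PS = (1/2) * Q* * (P* - P_min)
PS = (1/2) * 17/7 * (20 - 3)
PS = (1/2) * 17/7 * 17 = 289/14

289/14


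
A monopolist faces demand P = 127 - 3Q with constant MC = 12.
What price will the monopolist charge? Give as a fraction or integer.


MR = 127 - 6Q
Set MR = MC: 127 - 6Q = 12
Q* = 115/6
Substitute into demand:
P* = 127 - 3*115/6 = 139/2

139/2


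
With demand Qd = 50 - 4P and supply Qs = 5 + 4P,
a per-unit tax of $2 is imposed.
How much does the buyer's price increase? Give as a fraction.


With a per-unit tax, the buyer's price increase depends on relative slopes.
Supply slope: d = 4, Demand slope: b = 4
Buyer's price increase = d * tax / (b + d)
= 4 * 2 / (4 + 4)
= 8 / 8 = 1

1


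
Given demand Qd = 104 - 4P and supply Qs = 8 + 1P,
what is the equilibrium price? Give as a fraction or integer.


At equilibrium, Qd = Qs.
104 - 4P = 8 + 1P
104 - 8 = 4P + 1P
96 = 5P
P* = 96/5 = 96/5

96/5


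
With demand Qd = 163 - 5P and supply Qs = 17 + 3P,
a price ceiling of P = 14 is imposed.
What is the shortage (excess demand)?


At P = 14:
Qd = 163 - 5*14 = 93
Qs = 17 + 3*14 = 59
Shortage = Qd - Qs = 93 - 59 = 34

34


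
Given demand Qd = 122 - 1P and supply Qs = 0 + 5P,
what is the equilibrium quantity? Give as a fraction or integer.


First find equilibrium price:
122 - 1P = 0 + 5P
P* = 122/6 = 61/3
Then substitute into demand:
Q* = 122 - 1 * 61/3 = 305/3

305/3


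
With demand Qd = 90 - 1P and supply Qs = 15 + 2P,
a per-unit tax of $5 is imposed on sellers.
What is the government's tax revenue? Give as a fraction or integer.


With tax on sellers, new supply: Qs' = 15 + 2(P - 5)
= 5 + 2P
New equilibrium quantity:
Q_new = 185/3
Tax revenue = tax * Q_new = 5 * 185/3 = 925/3

925/3


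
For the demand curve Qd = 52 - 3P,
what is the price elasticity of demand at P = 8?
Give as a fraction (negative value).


dQ/dP = -3
At P = 8: Q = 52 - 3*8 = 28
E = (dQ/dP)(P/Q) = (-3)(8/28) = -6/7

-6/7


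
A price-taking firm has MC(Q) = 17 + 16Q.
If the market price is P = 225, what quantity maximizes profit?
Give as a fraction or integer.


In perfect competition, profit is maximized where P = MC.
225 = 17 + 16Q
208 = 16Q
Q* = 208/16 = 13

13


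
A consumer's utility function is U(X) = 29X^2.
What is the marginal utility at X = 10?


MU = dU/dX = 29*2*X^(2-1)
MU = 58*X^1
At X = 10:
MU = 58 * 10^1
MU = 58 * 10 = 580

580


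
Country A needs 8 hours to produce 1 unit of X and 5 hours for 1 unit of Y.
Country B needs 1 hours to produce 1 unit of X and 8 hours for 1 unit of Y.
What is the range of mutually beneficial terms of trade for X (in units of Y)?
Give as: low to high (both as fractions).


Opportunity cost of X for Country A = hours_X / hours_Y = 8/5 = 8/5 units of Y
Opportunity cost of X for Country B = hours_X / hours_Y = 1/8 = 1/8 units of Y
Terms of trade must be between the two opportunity costs.
Range: 1/8 to 8/5

1/8 to 8/5


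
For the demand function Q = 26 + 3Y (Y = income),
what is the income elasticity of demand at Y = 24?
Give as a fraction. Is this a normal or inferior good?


dQ/dY = 3
At Y = 24: Q = 26 + 3*24 = 98
Ey = (dQ/dY)(Y/Q) = 3 * 24 / 98 = 36/49
Since Ey > 0, this is a normal good.

36/49 (normal good)


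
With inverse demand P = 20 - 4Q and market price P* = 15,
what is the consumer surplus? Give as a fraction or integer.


Maximum willingness to pay (at Q=0): P_max = 20
Quantity demanded at P* = 15:
Q* = (20 - 15)/4 = 5/4
CS = (1/2) * Q* * (P_max - P*)
CS = (1/2) * 5/4 * (20 - 15)
CS = (1/2) * 5/4 * 5 = 25/8

25/8


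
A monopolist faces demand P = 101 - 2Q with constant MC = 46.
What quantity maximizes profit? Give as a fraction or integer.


TR = P*Q = (101 - 2Q)Q = 101Q - 2Q^2
MR = dTR/dQ = 101 - 4Q
Set MR = MC:
101 - 4Q = 46
55 = 4Q
Q* = 55/4 = 55/4

55/4


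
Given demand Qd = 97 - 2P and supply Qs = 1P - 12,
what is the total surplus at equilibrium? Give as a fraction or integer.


Find equilibrium: 97 - 2P = 1P - 12
97 + 12 = 3P
P* = 109/3 = 109/3
Q* = 1*109/3 - 12 = 73/3
Inverse demand: P = 97/2 - Q/2, so P_max = 97/2
Inverse supply: P = 12 + Q/1, so P_min = 12
CS = (1/2) * 73/3 * (97/2 - 109/3) = 5329/36
PS = (1/2) * 73/3 * (109/3 - 12) = 5329/18
TS = CS + PS = 5329/36 + 5329/18 = 5329/12

5329/12


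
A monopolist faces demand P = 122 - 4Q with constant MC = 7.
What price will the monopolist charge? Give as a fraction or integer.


MR = 122 - 8Q
Set MR = MC: 122 - 8Q = 7
Q* = 115/8
Substitute into demand:
P* = 122 - 4*115/8 = 129/2

129/2


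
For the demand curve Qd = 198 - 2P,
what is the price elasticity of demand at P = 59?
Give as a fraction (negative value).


dQ/dP = -2
At P = 59: Q = 198 - 2*59 = 80
E = (dQ/dP)(P/Q) = (-2)(59/80) = -59/40

-59/40


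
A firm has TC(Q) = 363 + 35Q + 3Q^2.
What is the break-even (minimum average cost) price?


AC(Q) = 363/Q + 35 + 3Q
To minimize: dAC/dQ = -363/Q^2 + 3 = 0
Q^2 = 363/3 = 121
Q* = 11
Min AC = 363/11 + 35 + 3*11
Min AC = 33 + 35 + 33 = 101

101


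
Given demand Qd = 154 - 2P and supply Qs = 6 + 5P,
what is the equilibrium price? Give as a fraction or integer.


At equilibrium, Qd = Qs.
154 - 2P = 6 + 5P
154 - 6 = 2P + 5P
148 = 7P
P* = 148/7 = 148/7

148/7


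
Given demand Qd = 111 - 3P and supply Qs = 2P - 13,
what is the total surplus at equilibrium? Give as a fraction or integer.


Find equilibrium: 111 - 3P = 2P - 13
111 + 13 = 5P
P* = 124/5 = 124/5
Q* = 2*124/5 - 13 = 183/5
Inverse demand: P = 37 - Q/3, so P_max = 37
Inverse supply: P = 13/2 + Q/2, so P_min = 13/2
CS = (1/2) * 183/5 * (37 - 124/5) = 11163/50
PS = (1/2) * 183/5 * (124/5 - 13/2) = 33489/100
TS = CS + PS = 11163/50 + 33489/100 = 11163/20

11163/20


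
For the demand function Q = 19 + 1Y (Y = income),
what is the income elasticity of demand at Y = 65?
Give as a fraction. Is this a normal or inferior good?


dQ/dY = 1
At Y = 65: Q = 19 + 1*65 = 84
Ey = (dQ/dY)(Y/Q) = 1 * 65 / 84 = 65/84
Since Ey > 0, this is a normal good.

65/84 (normal good)


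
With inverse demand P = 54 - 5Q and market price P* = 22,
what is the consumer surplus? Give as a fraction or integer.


Maximum willingness to pay (at Q=0): P_max = 54
Quantity demanded at P* = 22:
Q* = (54 - 22)/5 = 32/5
CS = (1/2) * Q* * (P_max - P*)
CS = (1/2) * 32/5 * (54 - 22)
CS = (1/2) * 32/5 * 32 = 512/5

512/5


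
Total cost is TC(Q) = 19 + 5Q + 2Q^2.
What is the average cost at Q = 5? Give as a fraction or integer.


TC(5) = 19 + 5*5 + 2*5^2
TC(5) = 19 + 25 + 50 = 94
AC = TC/Q = 94/5 = 94/5

94/5


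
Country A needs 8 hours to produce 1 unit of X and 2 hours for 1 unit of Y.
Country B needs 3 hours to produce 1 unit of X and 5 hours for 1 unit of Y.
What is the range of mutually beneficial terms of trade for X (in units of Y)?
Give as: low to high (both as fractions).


Opportunity cost of X for Country A = hours_X / hours_Y = 8/2 = 4 units of Y
Opportunity cost of X for Country B = hours_X / hours_Y = 3/5 = 3/5 units of Y
Terms of trade must be between the two opportunity costs.
Range: 3/5 to 4

3/5 to 4


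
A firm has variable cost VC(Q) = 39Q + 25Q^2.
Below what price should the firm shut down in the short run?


AVC(Q) = VC(Q)/Q = 39 + 25Q
AVC is increasing in Q, so minimum AVC is at Q -> 0+.
Min AVC = 39
The firm should shut down if P < 39.

39


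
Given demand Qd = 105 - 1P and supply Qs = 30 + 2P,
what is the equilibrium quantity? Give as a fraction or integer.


First find equilibrium price:
105 - 1P = 30 + 2P
P* = 75/3 = 25
Then substitute into demand:
Q* = 105 - 1 * 25 = 80

80


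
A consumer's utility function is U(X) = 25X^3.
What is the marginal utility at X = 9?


MU = dU/dX = 25*3*X^(3-1)
MU = 75*X^2
At X = 9:
MU = 75 * 9^2
MU = 75 * 81 = 6075

6075


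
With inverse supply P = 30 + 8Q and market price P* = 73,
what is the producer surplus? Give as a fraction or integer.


Minimum supply price (at Q=0): P_min = 30
Quantity supplied at P* = 73:
Q* = (73 - 30)/8 = 43/8
PS = (1/2) * Q* * (P* - P_min)
PS = (1/2) * 43/8 * (73 - 30)
PS = (1/2) * 43/8 * 43 = 1849/16

1849/16


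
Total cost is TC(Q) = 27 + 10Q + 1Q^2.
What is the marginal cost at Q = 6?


MC = dTC/dQ = 10 + 2*1*Q
At Q = 6:
MC = 10 + 2*6
MC = 10 + 12 = 22

22


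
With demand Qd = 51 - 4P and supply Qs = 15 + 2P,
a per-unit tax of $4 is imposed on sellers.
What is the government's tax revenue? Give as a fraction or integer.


With tax on sellers, new supply: Qs' = 15 + 2(P - 4)
= 7 + 2P
New equilibrium quantity:
Q_new = 65/3
Tax revenue = tax * Q_new = 4 * 65/3 = 260/3

260/3


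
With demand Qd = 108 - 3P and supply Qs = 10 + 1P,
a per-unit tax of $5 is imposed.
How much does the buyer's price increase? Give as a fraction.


With a per-unit tax, the buyer's price increase depends on relative slopes.
Supply slope: d = 1, Demand slope: b = 3
Buyer's price increase = d * tax / (b + d)
= 1 * 5 / (3 + 1)
= 5 / 4 = 5/4

5/4


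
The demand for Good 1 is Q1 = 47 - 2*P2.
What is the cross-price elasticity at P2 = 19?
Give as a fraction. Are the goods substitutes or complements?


dQ1/dP2 = -2
At P2 = 19: Q1 = 47 - 2*19 = 9
Exy = (dQ1/dP2)(P2/Q1) = -2 * 19 / 9 = -38/9
Since Exy < 0, the goods are complements.

-38/9 (complements)


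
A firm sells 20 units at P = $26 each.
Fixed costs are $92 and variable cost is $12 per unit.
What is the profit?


Total Revenue = P * Q = 26 * 20 = $520
Total Cost = FC + VC*Q = 92 + 12*20 = $332
Profit = TR - TC = 520 - 332 = $188

$188


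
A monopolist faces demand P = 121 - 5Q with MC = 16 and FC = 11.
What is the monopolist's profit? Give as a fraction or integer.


MR = MC: 121 - 10Q = 16
Q* = 21/2
P* = 121 - 5*21/2 = 137/2
Profit = (P* - MC)*Q* - FC
= (137/2 - 16)*21/2 - 11
= 105/2*21/2 - 11
= 2205/4 - 11 = 2161/4

2161/4


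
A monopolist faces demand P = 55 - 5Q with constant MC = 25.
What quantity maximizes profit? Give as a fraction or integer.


TR = P*Q = (55 - 5Q)Q = 55Q - 5Q^2
MR = dTR/dQ = 55 - 10Q
Set MR = MC:
55 - 10Q = 25
30 = 10Q
Q* = 30/10 = 3

3


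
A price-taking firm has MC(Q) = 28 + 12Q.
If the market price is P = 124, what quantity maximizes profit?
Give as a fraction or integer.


In perfect competition, profit is maximized where P = MC.
124 = 28 + 12Q
96 = 12Q
Q* = 96/12 = 8

8


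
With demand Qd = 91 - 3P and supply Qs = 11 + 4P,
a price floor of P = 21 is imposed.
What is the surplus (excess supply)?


At P = 21:
Qd = 91 - 3*21 = 28
Qs = 11 + 4*21 = 95
Surplus = Qs - Qd = 95 - 28 = 67

67


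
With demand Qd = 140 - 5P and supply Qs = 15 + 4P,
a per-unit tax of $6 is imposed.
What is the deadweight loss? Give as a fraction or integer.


Pre-tax equilibrium quantity: Q* = 635/9
Post-tax equilibrium quantity: Q_tax = 515/9
Reduction in quantity: Q* - Q_tax = 40/3
DWL = (1/2) * tax * (Q* - Q_tax)
DWL = (1/2) * 6 * 40/3 = 40

40


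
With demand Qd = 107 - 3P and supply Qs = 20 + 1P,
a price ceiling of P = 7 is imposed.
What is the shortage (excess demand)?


At P = 7:
Qd = 107 - 3*7 = 86
Qs = 20 + 1*7 = 27
Shortage = Qd - Qs = 86 - 27 = 59

59


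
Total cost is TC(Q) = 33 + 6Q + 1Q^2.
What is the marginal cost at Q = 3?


MC = dTC/dQ = 6 + 2*1*Q
At Q = 3:
MC = 6 + 2*3
MC = 6 + 6 = 12

12


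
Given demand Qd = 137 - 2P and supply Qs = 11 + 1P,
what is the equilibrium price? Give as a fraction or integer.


At equilibrium, Qd = Qs.
137 - 2P = 11 + 1P
137 - 11 = 2P + 1P
126 = 3P
P* = 126/3 = 42

42


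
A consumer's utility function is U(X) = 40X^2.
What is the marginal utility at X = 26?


MU = dU/dX = 40*2*X^(2-1)
MU = 80*X^1
At X = 26:
MU = 80 * 26^1
MU = 80 * 26 = 2080

2080


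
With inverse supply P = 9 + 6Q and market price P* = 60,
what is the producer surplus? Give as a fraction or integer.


Minimum supply price (at Q=0): P_min = 9
Quantity supplied at P* = 60:
Q* = (60 - 9)/6 = 17/2
PS = (1/2) * Q* * (P* - P_min)
PS = (1/2) * 17/2 * (60 - 9)
PS = (1/2) * 17/2 * 51 = 867/4

867/4


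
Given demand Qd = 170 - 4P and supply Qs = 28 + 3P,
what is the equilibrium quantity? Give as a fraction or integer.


First find equilibrium price:
170 - 4P = 28 + 3P
P* = 142/7 = 142/7
Then substitute into demand:
Q* = 170 - 4 * 142/7 = 622/7

622/7


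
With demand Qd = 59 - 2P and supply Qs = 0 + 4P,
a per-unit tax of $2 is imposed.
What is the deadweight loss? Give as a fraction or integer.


Pre-tax equilibrium quantity: Q* = 118/3
Post-tax equilibrium quantity: Q_tax = 110/3
Reduction in quantity: Q* - Q_tax = 8/3
DWL = (1/2) * tax * (Q* - Q_tax)
DWL = (1/2) * 2 * 8/3 = 8/3

8/3


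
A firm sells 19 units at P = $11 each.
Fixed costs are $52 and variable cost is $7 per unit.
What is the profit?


Total Revenue = P * Q = 11 * 19 = $209
Total Cost = FC + VC*Q = 52 + 7*19 = $185
Profit = TR - TC = 209 - 185 = $24

$24


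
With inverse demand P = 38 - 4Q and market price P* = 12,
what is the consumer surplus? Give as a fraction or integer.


Maximum willingness to pay (at Q=0): P_max = 38
Quantity demanded at P* = 12:
Q* = (38 - 12)/4 = 13/2
CS = (1/2) * Q* * (P_max - P*)
CS = (1/2) * 13/2 * (38 - 12)
CS = (1/2) * 13/2 * 26 = 169/2

169/2


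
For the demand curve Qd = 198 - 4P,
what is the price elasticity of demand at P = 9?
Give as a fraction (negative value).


dQ/dP = -4
At P = 9: Q = 198 - 4*9 = 162
E = (dQ/dP)(P/Q) = (-4)(9/162) = -2/9

-2/9


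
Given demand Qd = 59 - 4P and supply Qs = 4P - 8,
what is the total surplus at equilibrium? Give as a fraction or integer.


Find equilibrium: 59 - 4P = 4P - 8
59 + 8 = 8P
P* = 67/8 = 67/8
Q* = 4*67/8 - 8 = 51/2
Inverse demand: P = 59/4 - Q/4, so P_max = 59/4
Inverse supply: P = 2 + Q/4, so P_min = 2
CS = (1/2) * 51/2 * (59/4 - 67/8) = 2601/32
PS = (1/2) * 51/2 * (67/8 - 2) = 2601/32
TS = CS + PS = 2601/32 + 2601/32 = 2601/16

2601/16


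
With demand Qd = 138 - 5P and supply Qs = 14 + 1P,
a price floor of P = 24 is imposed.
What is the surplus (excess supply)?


At P = 24:
Qd = 138 - 5*24 = 18
Qs = 14 + 1*24 = 38
Surplus = Qs - Qd = 38 - 18 = 20

20


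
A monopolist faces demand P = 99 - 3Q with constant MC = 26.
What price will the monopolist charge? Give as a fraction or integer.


MR = 99 - 6Q
Set MR = MC: 99 - 6Q = 26
Q* = 73/6
Substitute into demand:
P* = 99 - 3*73/6 = 125/2

125/2


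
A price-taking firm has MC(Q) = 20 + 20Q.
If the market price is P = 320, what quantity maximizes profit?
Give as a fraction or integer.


In perfect competition, profit is maximized where P = MC.
320 = 20 + 20Q
300 = 20Q
Q* = 300/20 = 15

15


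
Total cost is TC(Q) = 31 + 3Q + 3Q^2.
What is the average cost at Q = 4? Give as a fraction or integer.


TC(4) = 31 + 3*4 + 3*4^2
TC(4) = 31 + 12 + 48 = 91
AC = TC/Q = 91/4 = 91/4

91/4


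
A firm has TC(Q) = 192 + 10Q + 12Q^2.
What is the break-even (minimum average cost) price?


AC(Q) = 192/Q + 10 + 12Q
To minimize: dAC/dQ = -192/Q^2 + 12 = 0
Q^2 = 192/12 = 16
Q* = 4
Min AC = 192/4 + 10 + 12*4
Min AC = 48 + 10 + 48 = 106

106


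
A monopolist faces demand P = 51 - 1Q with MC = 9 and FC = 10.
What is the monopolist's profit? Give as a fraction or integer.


MR = MC: 51 - 2Q = 9
Q* = 21
P* = 51 - 1*21 = 30
Profit = (P* - MC)*Q* - FC
= (30 - 9)*21 - 10
= 21*21 - 10
= 441 - 10 = 431

431


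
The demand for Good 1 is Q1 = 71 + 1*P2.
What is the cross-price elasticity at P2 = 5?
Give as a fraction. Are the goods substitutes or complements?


dQ1/dP2 = 1
At P2 = 5: Q1 = 71 + 1*5 = 76
Exy = (dQ1/dP2)(P2/Q1) = 1 * 5 / 76 = 5/76
Since Exy > 0, the goods are substitutes.

5/76 (substitutes)


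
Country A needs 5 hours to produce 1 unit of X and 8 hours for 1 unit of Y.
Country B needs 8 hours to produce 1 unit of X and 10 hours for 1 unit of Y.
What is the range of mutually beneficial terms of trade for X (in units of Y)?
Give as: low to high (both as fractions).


Opportunity cost of X for Country A = hours_X / hours_Y = 5/8 = 5/8 units of Y
Opportunity cost of X for Country B = hours_X / hours_Y = 8/10 = 4/5 units of Y
Terms of trade must be between the two opportunity costs.
Range: 5/8 to 4/5

5/8 to 4/5


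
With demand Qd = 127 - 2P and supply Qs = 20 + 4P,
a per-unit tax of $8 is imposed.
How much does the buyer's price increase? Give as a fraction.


With a per-unit tax, the buyer's price increase depends on relative slopes.
Supply slope: d = 4, Demand slope: b = 2
Buyer's price increase = d * tax / (b + d)
= 4 * 8 / (2 + 4)
= 32 / 6 = 16/3

16/3


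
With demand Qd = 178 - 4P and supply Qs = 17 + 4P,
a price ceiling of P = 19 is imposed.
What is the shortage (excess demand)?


At P = 19:
Qd = 178 - 4*19 = 102
Qs = 17 + 4*19 = 93
Shortage = Qd - Qs = 102 - 93 = 9

9


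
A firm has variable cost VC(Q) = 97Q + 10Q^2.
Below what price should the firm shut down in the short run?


AVC(Q) = VC(Q)/Q = 97 + 10Q
AVC is increasing in Q, so minimum AVC is at Q -> 0+.
Min AVC = 97
The firm should shut down if P < 97.

97


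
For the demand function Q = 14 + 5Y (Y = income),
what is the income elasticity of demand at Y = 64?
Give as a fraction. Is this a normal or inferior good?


dQ/dY = 5
At Y = 64: Q = 14 + 5*64 = 334
Ey = (dQ/dY)(Y/Q) = 5 * 64 / 334 = 160/167
Since Ey > 0, this is a normal good.

160/167 (normal good)


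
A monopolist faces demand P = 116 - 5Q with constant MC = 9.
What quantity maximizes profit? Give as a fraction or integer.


TR = P*Q = (116 - 5Q)Q = 116Q - 5Q^2
MR = dTR/dQ = 116 - 10Q
Set MR = MC:
116 - 10Q = 9
107 = 10Q
Q* = 107/10 = 107/10

107/10


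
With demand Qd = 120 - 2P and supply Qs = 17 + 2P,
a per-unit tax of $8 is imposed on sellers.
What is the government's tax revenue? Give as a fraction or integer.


With tax on sellers, new supply: Qs' = 17 + 2(P - 8)
= 1 + 2P
New equilibrium quantity:
Q_new = 121/2
Tax revenue = tax * Q_new = 8 * 121/2 = 484

484


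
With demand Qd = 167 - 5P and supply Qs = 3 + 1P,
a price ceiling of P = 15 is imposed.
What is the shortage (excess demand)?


At P = 15:
Qd = 167 - 5*15 = 92
Qs = 3 + 1*15 = 18
Shortage = Qd - Qs = 92 - 18 = 74

74


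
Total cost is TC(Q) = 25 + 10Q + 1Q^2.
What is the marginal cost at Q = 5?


MC = dTC/dQ = 10 + 2*1*Q
At Q = 5:
MC = 10 + 2*5
MC = 10 + 10 = 20

20


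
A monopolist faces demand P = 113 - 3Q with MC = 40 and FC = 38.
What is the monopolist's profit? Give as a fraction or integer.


MR = MC: 113 - 6Q = 40
Q* = 73/6
P* = 113 - 3*73/6 = 153/2
Profit = (P* - MC)*Q* - FC
= (153/2 - 40)*73/6 - 38
= 73/2*73/6 - 38
= 5329/12 - 38 = 4873/12

4873/12


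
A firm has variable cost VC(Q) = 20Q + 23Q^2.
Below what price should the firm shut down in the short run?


AVC(Q) = VC(Q)/Q = 20 + 23Q
AVC is increasing in Q, so minimum AVC is at Q -> 0+.
Min AVC = 20
The firm should shut down if P < 20.

20


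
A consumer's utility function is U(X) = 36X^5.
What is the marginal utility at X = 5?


MU = dU/dX = 36*5*X^(5-1)
MU = 180*X^4
At X = 5:
MU = 180 * 5^4
MU = 180 * 625 = 112500

112500


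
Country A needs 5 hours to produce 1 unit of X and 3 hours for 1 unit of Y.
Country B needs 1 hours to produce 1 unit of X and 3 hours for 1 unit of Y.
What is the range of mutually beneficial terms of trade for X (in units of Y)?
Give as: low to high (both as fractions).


Opportunity cost of X for Country A = hours_X / hours_Y = 5/3 = 5/3 units of Y
Opportunity cost of X for Country B = hours_X / hours_Y = 1/3 = 1/3 units of Y
Terms of trade must be between the two opportunity costs.
Range: 1/3 to 5/3

1/3 to 5/3


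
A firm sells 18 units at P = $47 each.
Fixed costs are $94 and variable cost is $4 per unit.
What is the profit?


Total Revenue = P * Q = 47 * 18 = $846
Total Cost = FC + VC*Q = 94 + 4*18 = $166
Profit = TR - TC = 846 - 166 = $680

$680


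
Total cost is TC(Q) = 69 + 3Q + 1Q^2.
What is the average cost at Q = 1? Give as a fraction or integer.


TC(1) = 69 + 3*1 + 1*1^2
TC(1) = 69 + 3 + 1 = 73
AC = TC/Q = 73/1 = 73

73


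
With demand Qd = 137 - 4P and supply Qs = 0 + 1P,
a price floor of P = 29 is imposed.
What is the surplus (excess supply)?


At P = 29:
Qd = 137 - 4*29 = 21
Qs = 0 + 1*29 = 29
Surplus = Qs - Qd = 29 - 21 = 8

8


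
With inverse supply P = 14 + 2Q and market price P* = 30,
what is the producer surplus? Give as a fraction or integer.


Minimum supply price (at Q=0): P_min = 14
Quantity supplied at P* = 30:
Q* = (30 - 14)/2 = 8
PS = (1/2) * Q* * (P* - P_min)
PS = (1/2) * 8 * (30 - 14)
PS = (1/2) * 8 * 16 = 64

64


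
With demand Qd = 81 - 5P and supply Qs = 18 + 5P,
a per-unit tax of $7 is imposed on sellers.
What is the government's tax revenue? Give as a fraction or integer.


With tax on sellers, new supply: Qs' = 18 + 5(P - 7)
= 5P - 17
New equilibrium quantity:
Q_new = 32
Tax revenue = tax * Q_new = 7 * 32 = 224

224


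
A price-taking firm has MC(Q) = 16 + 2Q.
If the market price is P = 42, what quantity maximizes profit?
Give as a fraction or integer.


In perfect competition, profit is maximized where P = MC.
42 = 16 + 2Q
26 = 2Q
Q* = 26/2 = 13

13


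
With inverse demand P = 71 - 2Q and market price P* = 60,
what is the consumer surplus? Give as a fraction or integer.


Maximum willingness to pay (at Q=0): P_max = 71
Quantity demanded at P* = 60:
Q* = (71 - 60)/2 = 11/2
CS = (1/2) * Q* * (P_max - P*)
CS = (1/2) * 11/2 * (71 - 60)
CS = (1/2) * 11/2 * 11 = 121/4

121/4


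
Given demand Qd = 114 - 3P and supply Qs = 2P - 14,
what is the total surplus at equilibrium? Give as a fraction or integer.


Find equilibrium: 114 - 3P = 2P - 14
114 + 14 = 5P
P* = 128/5 = 128/5
Q* = 2*128/5 - 14 = 186/5
Inverse demand: P = 38 - Q/3, so P_max = 38
Inverse supply: P = 7 + Q/2, so P_min = 7
CS = (1/2) * 186/5 * (38 - 128/5) = 5766/25
PS = (1/2) * 186/5 * (128/5 - 7) = 8649/25
TS = CS + PS = 5766/25 + 8649/25 = 2883/5

2883/5


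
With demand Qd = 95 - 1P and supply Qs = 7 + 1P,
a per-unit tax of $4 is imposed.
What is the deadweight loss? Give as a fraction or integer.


Pre-tax equilibrium quantity: Q* = 51
Post-tax equilibrium quantity: Q_tax = 49
Reduction in quantity: Q* - Q_tax = 2
DWL = (1/2) * tax * (Q* - Q_tax)
DWL = (1/2) * 4 * 2 = 4

4


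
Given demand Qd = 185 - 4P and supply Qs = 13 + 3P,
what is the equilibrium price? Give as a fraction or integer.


At equilibrium, Qd = Qs.
185 - 4P = 13 + 3P
185 - 13 = 4P + 3P
172 = 7P
P* = 172/7 = 172/7

172/7


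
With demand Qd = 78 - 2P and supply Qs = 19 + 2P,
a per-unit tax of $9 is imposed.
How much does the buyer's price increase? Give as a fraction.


With a per-unit tax, the buyer's price increase depends on relative slopes.
Supply slope: d = 2, Demand slope: b = 2
Buyer's price increase = d * tax / (b + d)
= 2 * 9 / (2 + 2)
= 18 / 4 = 9/2

9/2


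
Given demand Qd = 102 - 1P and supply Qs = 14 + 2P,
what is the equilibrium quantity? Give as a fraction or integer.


First find equilibrium price:
102 - 1P = 14 + 2P
P* = 88/3 = 88/3
Then substitute into demand:
Q* = 102 - 1 * 88/3 = 218/3

218/3


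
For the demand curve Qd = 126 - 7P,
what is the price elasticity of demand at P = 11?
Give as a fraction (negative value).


dQ/dP = -7
At P = 11: Q = 126 - 7*11 = 49
E = (dQ/dP)(P/Q) = (-7)(11/49) = -11/7

-11/7


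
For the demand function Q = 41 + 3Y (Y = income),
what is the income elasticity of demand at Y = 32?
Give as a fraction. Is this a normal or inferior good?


dQ/dY = 3
At Y = 32: Q = 41 + 3*32 = 137
Ey = (dQ/dY)(Y/Q) = 3 * 32 / 137 = 96/137
Since Ey > 0, this is a normal good.

96/137 (normal good)


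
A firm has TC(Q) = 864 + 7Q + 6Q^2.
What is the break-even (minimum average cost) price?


AC(Q) = 864/Q + 7 + 6Q
To minimize: dAC/dQ = -864/Q^2 + 6 = 0
Q^2 = 864/6 = 144
Q* = 12
Min AC = 864/12 + 7 + 6*12
Min AC = 72 + 7 + 72 = 151

151


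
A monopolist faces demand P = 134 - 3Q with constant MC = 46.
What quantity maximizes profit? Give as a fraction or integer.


TR = P*Q = (134 - 3Q)Q = 134Q - 3Q^2
MR = dTR/dQ = 134 - 6Q
Set MR = MC:
134 - 6Q = 46
88 = 6Q
Q* = 88/6 = 44/3

44/3


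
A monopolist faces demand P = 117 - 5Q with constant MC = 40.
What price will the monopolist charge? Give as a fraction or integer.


MR = 117 - 10Q
Set MR = MC: 117 - 10Q = 40
Q* = 77/10
Substitute into demand:
P* = 117 - 5*77/10 = 157/2

157/2


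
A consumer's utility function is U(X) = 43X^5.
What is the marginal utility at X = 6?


MU = dU/dX = 43*5*X^(5-1)
MU = 215*X^4
At X = 6:
MU = 215 * 6^4
MU = 215 * 1296 = 278640

278640


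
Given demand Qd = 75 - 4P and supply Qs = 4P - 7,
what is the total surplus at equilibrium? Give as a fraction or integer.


Find equilibrium: 75 - 4P = 4P - 7
75 + 7 = 8P
P* = 82/8 = 41/4
Q* = 4*41/4 - 7 = 34
Inverse demand: P = 75/4 - Q/4, so P_max = 75/4
Inverse supply: P = 7/4 + Q/4, so P_min = 7/4
CS = (1/2) * 34 * (75/4 - 41/4) = 289/2
PS = (1/2) * 34 * (41/4 - 7/4) = 289/2
TS = CS + PS = 289/2 + 289/2 = 289

289


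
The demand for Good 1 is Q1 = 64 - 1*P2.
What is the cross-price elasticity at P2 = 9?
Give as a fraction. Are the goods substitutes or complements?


dQ1/dP2 = -1
At P2 = 9: Q1 = 64 - 1*9 = 55
Exy = (dQ1/dP2)(P2/Q1) = -1 * 9 / 55 = -9/55
Since Exy < 0, the goods are complements.

-9/55 (complements)


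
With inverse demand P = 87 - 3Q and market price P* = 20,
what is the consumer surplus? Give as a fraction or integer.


Maximum willingness to pay (at Q=0): P_max = 87
Quantity demanded at P* = 20:
Q* = (87 - 20)/3 = 67/3
CS = (1/2) * Q* * (P_max - P*)
CS = (1/2) * 67/3 * (87 - 20)
CS = (1/2) * 67/3 * 67 = 4489/6

4489/6


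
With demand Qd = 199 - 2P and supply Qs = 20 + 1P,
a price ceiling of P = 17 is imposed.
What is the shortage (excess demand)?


At P = 17:
Qd = 199 - 2*17 = 165
Qs = 20 + 1*17 = 37
Shortage = Qd - Qs = 165 - 37 = 128

128


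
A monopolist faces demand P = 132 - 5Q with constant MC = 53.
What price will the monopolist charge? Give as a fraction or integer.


MR = 132 - 10Q
Set MR = MC: 132 - 10Q = 53
Q* = 79/10
Substitute into demand:
P* = 132 - 5*79/10 = 185/2

185/2


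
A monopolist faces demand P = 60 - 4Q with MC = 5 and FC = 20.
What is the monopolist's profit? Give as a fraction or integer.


MR = MC: 60 - 8Q = 5
Q* = 55/8
P* = 60 - 4*55/8 = 65/2
Profit = (P* - MC)*Q* - FC
= (65/2 - 5)*55/8 - 20
= 55/2*55/8 - 20
= 3025/16 - 20 = 2705/16

2705/16


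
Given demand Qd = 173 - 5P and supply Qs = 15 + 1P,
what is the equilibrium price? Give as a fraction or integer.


At equilibrium, Qd = Qs.
173 - 5P = 15 + 1P
173 - 15 = 5P + 1P
158 = 6P
P* = 158/6 = 79/3

79/3


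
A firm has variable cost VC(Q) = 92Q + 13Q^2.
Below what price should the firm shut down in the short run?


AVC(Q) = VC(Q)/Q = 92 + 13Q
AVC is increasing in Q, so minimum AVC is at Q -> 0+.
Min AVC = 92
The firm should shut down if P < 92.

92


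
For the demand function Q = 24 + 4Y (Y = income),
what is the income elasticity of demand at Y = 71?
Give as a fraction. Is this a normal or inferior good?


dQ/dY = 4
At Y = 71: Q = 24 + 4*71 = 308
Ey = (dQ/dY)(Y/Q) = 4 * 71 / 308 = 71/77
Since Ey > 0, this is a normal good.

71/77 (normal good)


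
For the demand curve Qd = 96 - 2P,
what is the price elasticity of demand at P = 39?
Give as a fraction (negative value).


dQ/dP = -2
At P = 39: Q = 96 - 2*39 = 18
E = (dQ/dP)(P/Q) = (-2)(39/18) = -13/3

-13/3


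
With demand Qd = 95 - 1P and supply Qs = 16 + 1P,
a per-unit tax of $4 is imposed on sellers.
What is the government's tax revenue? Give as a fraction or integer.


With tax on sellers, new supply: Qs' = 16 + 1(P - 4)
= 12 + 1P
New equilibrium quantity:
Q_new = 107/2
Tax revenue = tax * Q_new = 4 * 107/2 = 214

214


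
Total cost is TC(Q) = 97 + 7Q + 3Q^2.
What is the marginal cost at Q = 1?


MC = dTC/dQ = 7 + 2*3*Q
At Q = 1:
MC = 7 + 6*1
MC = 7 + 6 = 13

13


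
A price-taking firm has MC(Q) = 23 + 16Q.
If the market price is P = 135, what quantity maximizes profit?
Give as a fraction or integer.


In perfect competition, profit is maximized where P = MC.
135 = 23 + 16Q
112 = 16Q
Q* = 112/16 = 7

7


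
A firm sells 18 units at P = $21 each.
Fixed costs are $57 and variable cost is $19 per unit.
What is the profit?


Total Revenue = P * Q = 21 * 18 = $378
Total Cost = FC + VC*Q = 57 + 19*18 = $399
Profit = TR - TC = 378 - 399 = $-21

$-21


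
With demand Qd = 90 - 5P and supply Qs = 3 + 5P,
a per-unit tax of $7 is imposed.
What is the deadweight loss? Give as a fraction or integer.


Pre-tax equilibrium quantity: Q* = 93/2
Post-tax equilibrium quantity: Q_tax = 29
Reduction in quantity: Q* - Q_tax = 35/2
DWL = (1/2) * tax * (Q* - Q_tax)
DWL = (1/2) * 7 * 35/2 = 245/4

245/4


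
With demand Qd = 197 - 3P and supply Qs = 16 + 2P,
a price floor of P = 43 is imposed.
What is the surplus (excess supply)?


At P = 43:
Qd = 197 - 3*43 = 68
Qs = 16 + 2*43 = 102
Surplus = Qs - Qd = 102 - 68 = 34

34


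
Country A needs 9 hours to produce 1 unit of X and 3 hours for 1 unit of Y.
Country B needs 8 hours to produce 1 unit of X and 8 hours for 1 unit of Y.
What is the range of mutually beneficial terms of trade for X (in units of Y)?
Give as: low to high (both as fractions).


Opportunity cost of X for Country A = hours_X / hours_Y = 9/3 = 3 units of Y
Opportunity cost of X for Country B = hours_X / hours_Y = 8/8 = 1 units of Y
Terms of trade must be between the two opportunity costs.
Range: 1 to 3

1 to 3


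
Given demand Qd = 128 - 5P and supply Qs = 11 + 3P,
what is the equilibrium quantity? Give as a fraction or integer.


First find equilibrium price:
128 - 5P = 11 + 3P
P* = 117/8 = 117/8
Then substitute into demand:
Q* = 128 - 5 * 117/8 = 439/8

439/8


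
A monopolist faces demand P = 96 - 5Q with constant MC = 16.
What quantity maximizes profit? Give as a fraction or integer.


TR = P*Q = (96 - 5Q)Q = 96Q - 5Q^2
MR = dTR/dQ = 96 - 10Q
Set MR = MC:
96 - 10Q = 16
80 = 10Q
Q* = 80/10 = 8

8


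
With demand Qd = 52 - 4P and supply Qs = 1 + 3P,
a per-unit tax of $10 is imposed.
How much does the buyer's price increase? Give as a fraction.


With a per-unit tax, the buyer's price increase depends on relative slopes.
Supply slope: d = 3, Demand slope: b = 4
Buyer's price increase = d * tax / (b + d)
= 3 * 10 / (4 + 3)
= 30 / 7 = 30/7

30/7


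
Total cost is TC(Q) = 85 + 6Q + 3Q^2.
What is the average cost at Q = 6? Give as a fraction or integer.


TC(6) = 85 + 6*6 + 3*6^2
TC(6) = 85 + 36 + 108 = 229
AC = TC/Q = 229/6 = 229/6

229/6


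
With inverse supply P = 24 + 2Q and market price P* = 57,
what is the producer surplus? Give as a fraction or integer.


Minimum supply price (at Q=0): P_min = 24
Quantity supplied at P* = 57:
Q* = (57 - 24)/2 = 33/2
PS = (1/2) * Q* * (P* - P_min)
PS = (1/2) * 33/2 * (57 - 24)
PS = (1/2) * 33/2 * 33 = 1089/4

1089/4
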